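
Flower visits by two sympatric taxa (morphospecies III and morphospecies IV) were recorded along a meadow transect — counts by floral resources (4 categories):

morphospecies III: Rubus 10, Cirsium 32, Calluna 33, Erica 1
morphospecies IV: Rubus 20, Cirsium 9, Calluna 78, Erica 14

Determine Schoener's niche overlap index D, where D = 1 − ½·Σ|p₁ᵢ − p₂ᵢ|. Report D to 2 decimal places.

Proportions for morphospecies III (n=76): 10/76=0.1316, 32/76=0.4211, 33/76=0.4342, 1/76=0.0132
Proportions for morphospecies IV (n=121): 20/121=0.1653, 9/121=0.0744, 78/121=0.6446, 14/121=0.1157
Σ|p₁ᵢ − p₂ᵢ| = 0.0337 + 0.3467 + 0.2104 + 0.1025 = 0.6933
D = 1 − ½ × 0.6933 = 1 − 0.34665 = 0.65335

0.65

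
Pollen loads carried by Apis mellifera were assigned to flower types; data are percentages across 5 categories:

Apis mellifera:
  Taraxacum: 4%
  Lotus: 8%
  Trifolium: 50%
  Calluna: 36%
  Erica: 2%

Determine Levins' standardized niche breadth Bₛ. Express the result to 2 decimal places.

Convert percentages to proportions (divide by 100).
Σpᵢ² = 0.04² + 0.08² + 0.50² + 0.36² + 0.02² = 0.0016 + 0.0064 + 0.2500 + 0.1296 + 0.0004 = 0.3880
B = 1 / 0.3880 = 2.5773
Bₛ = (B − 1)/(n − 1) = (2.5773 − 1)/(5 − 1) = 1.5773/4 = 0.3943

0.39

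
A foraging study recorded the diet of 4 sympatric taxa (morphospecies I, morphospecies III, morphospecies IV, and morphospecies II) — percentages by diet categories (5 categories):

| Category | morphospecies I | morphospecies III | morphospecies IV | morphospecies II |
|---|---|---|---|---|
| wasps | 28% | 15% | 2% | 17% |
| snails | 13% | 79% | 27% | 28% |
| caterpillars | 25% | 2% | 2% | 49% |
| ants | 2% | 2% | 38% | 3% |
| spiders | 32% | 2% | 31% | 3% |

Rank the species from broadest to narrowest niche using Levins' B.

morphospecies I > morphospecies IV > morphospecies II > morphospecies III

Convert percentages to proportions (divide by 100).
Σp_Iᵢ² = 0.28² + 0.13² + 0.25² + 0.02² + 0.32² = 0.0784 + 0.0169 + 0.0625 + 0.0004 + 0.1024 = 0.2606
B_I = 1 / 0.2606 = 3.8373
Σp_IIIᵢ² = 0.15² + 0.79² + 0.02² + 0.02² + 0.02² = 0.0225 + 0.6241 + 0.0004 + 0.0004 + 0.0004 = 0.6478
B_III = 1 / 0.6478 = 1.5437
Σp_IVᵢ² = 0.02² + 0.27² + 0.02² + 0.38² + 0.31² = 0.0004 + 0.0729 + 0.0004 + 0.1444 + 0.0961 = 0.3142
B_IV = 1 / 0.3142 = 3.1827
Σp_IIᵢ² = 0.17² + 0.28² + 0.49² + 0.03² + 0.03² = 0.0289 + 0.0784 + 0.2401 + 0.0009 + 0.0009 = 0.3492
B_II = 1 / 0.3492 = 2.8637
Ranking by B (broadest → narrowest): morphospecies I (3.84) > morphospecies IV (3.18) > morphospecies II (2.86) > morphospecies III (1.54)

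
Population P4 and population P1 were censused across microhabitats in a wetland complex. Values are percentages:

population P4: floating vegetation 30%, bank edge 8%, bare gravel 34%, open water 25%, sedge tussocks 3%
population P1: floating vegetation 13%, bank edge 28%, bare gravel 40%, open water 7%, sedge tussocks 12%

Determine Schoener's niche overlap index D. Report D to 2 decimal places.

Convert percentages to proportions (divide by 100).
Σ|p₁ᵢ − p₂ᵢ| = 0.17 + 0.20 + 0.06 + 0.18 + 0.09 = 0.70
D = 1 − ½ × 0.70 = 1 − 0.350 = 0.6500

0.65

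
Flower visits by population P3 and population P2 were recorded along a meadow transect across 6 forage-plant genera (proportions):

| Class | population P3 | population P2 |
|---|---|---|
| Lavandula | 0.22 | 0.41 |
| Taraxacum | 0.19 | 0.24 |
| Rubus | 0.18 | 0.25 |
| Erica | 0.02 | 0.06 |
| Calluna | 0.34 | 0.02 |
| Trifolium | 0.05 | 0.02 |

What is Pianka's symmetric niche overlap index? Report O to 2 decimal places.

Σ p₁ᵢp₂ᵢ = 0.0902 + 0.0456 + 0.0450 + 0.0012 + 0.0068 + 0.0010 = 0.1898
Σp_1ᵢ² = 0.22² + 0.19² + 0.18² + 0.02² + 0.34² + 0.05² = 0.0484 + 0.0361 + 0.0324 + 0.0004 + 0.1156 + 0.0025 = 0.2354
Σp_2ᵢ² = 0.41² + 0.24² + 0.25² + 0.06² + 0.02² + 0.02² = 0.1681 + 0.0576 + 0.0625 + 0.0036 + 0.0004 + 0.0004 = 0.2926
O = 0.1898 / √(0.2354 × 0.2926) = 0.1898 / 0.26245 = 0.7232

0.72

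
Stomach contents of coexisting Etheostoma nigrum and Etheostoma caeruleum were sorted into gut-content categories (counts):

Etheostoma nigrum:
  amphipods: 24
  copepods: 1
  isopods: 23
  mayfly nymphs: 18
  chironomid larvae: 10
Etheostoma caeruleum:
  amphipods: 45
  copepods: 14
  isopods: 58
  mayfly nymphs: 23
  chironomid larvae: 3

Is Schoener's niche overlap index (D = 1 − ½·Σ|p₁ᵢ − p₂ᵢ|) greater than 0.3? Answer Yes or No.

Proportions for Etheostoma nigrum (n=76): 24/76=0.3158, 1/76=0.0132, 23/76=0.3026, 18/76=0.2368, 10/76=0.1316
Proportions for Etheostoma caeruleum (n=143): 45/143=0.3147, 14/143=0.0979, 58/143=0.4056, 23/143=0.1608, 3/143=0.0210
Σ|p₁ᵢ − p₂ᵢ| = 0.0011 + 0.0847 + 0.1030 + 0.0760 + 0.1106 = 0.3754
D = 1 − ½ × 0.3754 = 1 − 0.18770 = 0.81230
D = 0.81230 > 0.3 → Yes.

Yes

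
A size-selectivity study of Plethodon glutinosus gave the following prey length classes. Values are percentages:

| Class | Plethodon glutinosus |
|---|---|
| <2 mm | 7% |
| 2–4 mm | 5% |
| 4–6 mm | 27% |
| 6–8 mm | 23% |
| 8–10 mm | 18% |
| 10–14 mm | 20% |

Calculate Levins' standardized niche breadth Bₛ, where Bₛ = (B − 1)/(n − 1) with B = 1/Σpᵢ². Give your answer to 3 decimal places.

Convert percentages to proportions (divide by 100).
Σpᵢ² = 0.07² + 0.05² + 0.27² + 0.23² + 0.18² + 0.20² = 0.0049 + 0.0025 + 0.0729 + 0.0529 + 0.0324 + 0.0400 = 0.2056
B = 1 / 0.2056 = 4.86381
Bₛ = (B − 1)/(n − 1) = (4.86381 − 1)/(6 − 1) = 3.86381/5 = 0.77276

0.773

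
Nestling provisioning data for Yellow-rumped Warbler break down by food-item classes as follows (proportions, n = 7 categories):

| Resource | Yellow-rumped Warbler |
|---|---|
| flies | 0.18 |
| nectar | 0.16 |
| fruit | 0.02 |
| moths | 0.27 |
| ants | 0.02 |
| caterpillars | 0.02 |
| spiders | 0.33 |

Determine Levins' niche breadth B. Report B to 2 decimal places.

Σpᵢ² = 0.18² + 0.16² + 0.02² + 0.27² + 0.02² + 0.02² + 0.33² = 0.0324 + 0.0256 + 0.0004 + 0.0729 + 0.0004 + 0.0004 + 0.1089 = 0.2410
B = 1 / 0.2410 = 4.1494

4.15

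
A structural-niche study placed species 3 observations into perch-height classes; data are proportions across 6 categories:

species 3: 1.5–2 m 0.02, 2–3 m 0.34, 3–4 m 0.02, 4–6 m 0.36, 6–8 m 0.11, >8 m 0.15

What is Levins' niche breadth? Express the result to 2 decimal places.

Σpᵢ² = 0.02² + 0.34² + 0.02² + 0.36² + 0.11² + 0.15² = 0.0004 + 0.1156 + 0.0004 + 0.1296 + 0.0121 + 0.0225 = 0.2806
B = 1 / 0.2806 = 3.5638

3.56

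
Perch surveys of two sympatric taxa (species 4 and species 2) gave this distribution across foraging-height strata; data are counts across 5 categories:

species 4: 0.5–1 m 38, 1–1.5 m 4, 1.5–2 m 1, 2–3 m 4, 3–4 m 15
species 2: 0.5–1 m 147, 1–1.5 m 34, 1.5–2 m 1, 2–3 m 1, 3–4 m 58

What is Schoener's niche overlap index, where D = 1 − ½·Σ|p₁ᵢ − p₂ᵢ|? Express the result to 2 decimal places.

Proportions for species 4 (n=62): 38/62=0.6129, 4/62=0.0645, 1/62=0.0161, 4/62=0.0645, 15/62=0.2419
Proportions for species 2 (n=241): 147/241=0.6100, 34/241=0.1411, 1/241=0.0041, 1/241=0.0041, 58/241=0.2407
Σ|p₁ᵢ − p₂ᵢ| = 0.0029 + 0.0766 + 0.0120 + 0.0604 + 0.0012 = 0.1531
D = 1 − ½ × 0.1531 = 1 − 0.07655 = 0.92345

0.92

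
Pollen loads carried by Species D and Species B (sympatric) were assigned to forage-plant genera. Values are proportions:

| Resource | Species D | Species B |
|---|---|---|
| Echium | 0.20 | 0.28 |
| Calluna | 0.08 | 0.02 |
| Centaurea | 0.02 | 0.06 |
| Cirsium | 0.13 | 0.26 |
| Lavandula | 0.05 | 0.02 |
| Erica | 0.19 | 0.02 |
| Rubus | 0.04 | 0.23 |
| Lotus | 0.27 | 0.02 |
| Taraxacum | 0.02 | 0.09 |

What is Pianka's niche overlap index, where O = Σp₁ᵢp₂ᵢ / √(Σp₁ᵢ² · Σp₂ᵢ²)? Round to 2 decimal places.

0.59

Σ p₁ᵢp₂ᵢ = 0.0560 + 0.0016 + 0.0012 + 0.0338 + 0.0010 + 0.0038 + 0.0092 + 0.0054 + 0.0018 = 0.1138
Σp_1ᵢ² = 0.20² + 0.08² + 0.02² + 0.13² + 0.05² + 0.19² + 0.04² + 0.27² + 0.02² = 0.0400 + 0.0064 + 0.0004 + 0.0169 + 0.0025 + 0.0361 + 0.0016 + 0.0729 + 0.0004 = 0.1772
Σp_2ᵢ² = 0.28² + 0.02² + 0.06² + 0.26² + 0.02² + 0.02² + 0.23² + 0.02² + 0.09² = 0.0784 + 0.0004 + 0.0036 + 0.0676 + 0.0004 + 0.0004 + 0.0529 + 0.0004 + 0.0081 = 0.2122
O = 0.1138 / √(0.1772 × 0.2122) = 0.1138 / 0.19391 = 0.5869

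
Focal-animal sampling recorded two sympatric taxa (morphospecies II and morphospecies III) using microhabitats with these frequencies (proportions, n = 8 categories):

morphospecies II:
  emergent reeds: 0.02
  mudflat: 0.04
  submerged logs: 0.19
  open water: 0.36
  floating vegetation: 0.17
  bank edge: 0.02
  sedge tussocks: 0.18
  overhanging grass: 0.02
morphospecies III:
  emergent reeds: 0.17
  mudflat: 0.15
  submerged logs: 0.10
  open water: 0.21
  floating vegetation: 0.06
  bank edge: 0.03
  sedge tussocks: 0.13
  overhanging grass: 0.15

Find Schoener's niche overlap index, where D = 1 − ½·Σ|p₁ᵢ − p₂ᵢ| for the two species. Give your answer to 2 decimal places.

0.60

Σ|p₁ᵢ − p₂ᵢ| = 0.15 + 0.11 + 0.09 + 0.15 + 0.11 + 0.01 + 0.05 + 0.13 = 0.80
D = 1 − ½ × 0.80 = 1 − 0.400 = 0.6000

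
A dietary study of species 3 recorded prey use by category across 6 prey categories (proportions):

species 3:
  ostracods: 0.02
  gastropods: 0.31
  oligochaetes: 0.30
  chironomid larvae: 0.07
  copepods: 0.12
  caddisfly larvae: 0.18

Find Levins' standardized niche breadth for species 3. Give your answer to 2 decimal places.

0.64

Σpᵢ² = 0.02² + 0.31² + 0.30² + 0.07² + 0.12² + 0.18² = 0.0004 + 0.0961 + 0.0900 + 0.0049 + 0.0144 + 0.0324 = 0.2382
B = 1 / 0.2382 = 4.1982
Bₛ = (B − 1)/(n − 1) = (4.1982 − 1)/(6 − 1) = 3.1982/5 = 0.6396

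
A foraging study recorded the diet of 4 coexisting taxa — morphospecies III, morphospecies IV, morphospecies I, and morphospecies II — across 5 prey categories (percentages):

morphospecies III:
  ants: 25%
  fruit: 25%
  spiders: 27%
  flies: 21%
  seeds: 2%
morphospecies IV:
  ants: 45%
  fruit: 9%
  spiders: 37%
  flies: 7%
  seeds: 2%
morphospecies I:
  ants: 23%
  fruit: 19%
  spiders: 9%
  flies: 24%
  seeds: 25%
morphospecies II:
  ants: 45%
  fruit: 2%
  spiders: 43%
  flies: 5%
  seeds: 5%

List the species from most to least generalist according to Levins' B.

Convert percentages to proportions (divide by 100).
Σp_IIIᵢ² = 0.25² + 0.25² + 0.27² + 0.21² + 0.02² = 0.0625 + 0.0625 + 0.0729 + 0.0441 + 0.0004 = 0.2424
B_III = 1 / 0.2424 = 4.1254
Σp_IVᵢ² = 0.45² + 0.09² + 0.37² + 0.07² + 0.02² = 0.2025 + 0.0081 + 0.1369 + 0.0049 + 0.0004 = 0.3528
B_IV = 1 / 0.3528 = 2.8345
Σp_Iᵢ² = 0.23² + 0.19² + 0.09² + 0.24² + 0.25² = 0.0529 + 0.0361 + 0.0081 + 0.0576 + 0.0625 = 0.2172
B_I = 1 / 0.2172 = 4.6041
Σp_IIᵢ² = 0.45² + 0.02² + 0.43² + 0.05² + 0.05² = 0.2025 + 0.0004 + 0.1849 + 0.0025 + 0.0025 = 0.3928
B_II = 1 / 0.3928 = 2.5458
Ranking by B (broadest → narrowest): morphospecies I (4.60) > morphospecies III (4.13) > morphospecies IV (2.83) > morphospecies II (2.55)

morphospecies I > morphospecies III > morphospecies IV > morphospecies II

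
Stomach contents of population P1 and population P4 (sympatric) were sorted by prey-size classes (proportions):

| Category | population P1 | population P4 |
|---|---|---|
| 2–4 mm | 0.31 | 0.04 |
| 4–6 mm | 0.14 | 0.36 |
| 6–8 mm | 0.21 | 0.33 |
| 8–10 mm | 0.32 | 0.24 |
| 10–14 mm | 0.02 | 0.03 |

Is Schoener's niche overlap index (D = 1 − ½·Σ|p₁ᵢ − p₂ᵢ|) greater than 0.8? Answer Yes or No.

Σ|p₁ᵢ − p₂ᵢ| = 0.27 + 0.22 + 0.12 + 0.08 + 0.01 = 0.70
D = 1 − ½ × 0.70 = 1 − 0.350 = 0.6500
D = 0.6500 < 0.8 → No.

No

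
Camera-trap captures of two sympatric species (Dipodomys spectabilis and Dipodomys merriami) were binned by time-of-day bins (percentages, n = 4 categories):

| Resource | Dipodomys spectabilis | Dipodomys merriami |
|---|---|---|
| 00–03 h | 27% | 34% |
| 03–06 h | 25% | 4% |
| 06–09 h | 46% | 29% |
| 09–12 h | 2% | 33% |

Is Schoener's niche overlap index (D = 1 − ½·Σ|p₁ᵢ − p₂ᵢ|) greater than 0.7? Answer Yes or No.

No

Convert percentages to proportions (divide by 100).
Σ|p₁ᵢ − p₂ᵢ| = 0.07 + 0.21 + 0.17 + 0.31 = 0.76
D = 1 − ½ × 0.76 = 1 − 0.380 = 0.6200
D = 0.6200 < 0.7 → No.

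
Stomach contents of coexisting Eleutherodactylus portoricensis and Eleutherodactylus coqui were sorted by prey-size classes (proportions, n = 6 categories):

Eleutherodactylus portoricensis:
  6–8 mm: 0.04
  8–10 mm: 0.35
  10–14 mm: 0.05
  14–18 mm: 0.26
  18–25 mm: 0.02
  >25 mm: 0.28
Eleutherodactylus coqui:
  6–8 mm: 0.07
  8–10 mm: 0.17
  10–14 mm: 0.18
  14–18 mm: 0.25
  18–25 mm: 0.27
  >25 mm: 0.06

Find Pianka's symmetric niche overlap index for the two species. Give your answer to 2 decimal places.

0.67

Σ p₁ᵢp₂ᵢ = 0.0028 + 0.0595 + 0.0090 + 0.0650 + 0.0054 + 0.0168 = 0.1585
Σp_1ᵢ² = 0.04² + 0.35² + 0.05² + 0.26² + 0.02² + 0.28² = 0.0016 + 0.1225 + 0.0025 + 0.0676 + 0.0004 + 0.0784 = 0.2730
Σp_2ᵢ² = 0.07² + 0.17² + 0.18² + 0.25² + 0.27² + 0.06² = 0.0049 + 0.0289 + 0.0324 + 0.0625 + 0.0729 + 0.0036 = 0.2052
O = 0.1585 / √(0.2730 × 0.2052) = 0.1585 / 0.23668 = 0.6697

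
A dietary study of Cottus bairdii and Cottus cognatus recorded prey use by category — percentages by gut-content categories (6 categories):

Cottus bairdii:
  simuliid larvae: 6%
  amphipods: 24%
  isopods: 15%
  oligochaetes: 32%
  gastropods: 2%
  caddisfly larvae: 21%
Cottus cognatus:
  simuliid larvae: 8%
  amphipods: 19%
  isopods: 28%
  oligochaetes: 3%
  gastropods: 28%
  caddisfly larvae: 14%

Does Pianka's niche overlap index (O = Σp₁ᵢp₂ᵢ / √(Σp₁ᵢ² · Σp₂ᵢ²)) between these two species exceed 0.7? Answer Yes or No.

No

Convert percentages to proportions (divide by 100).
Σ p₁ᵢp₂ᵢ = 0.0048 + 0.0456 + 0.0420 + 0.0096 + 0.0056 + 0.0294 = 0.1370
Σp_1ᵢ² = 0.06² + 0.24² + 0.15² + 0.32² + 0.02² + 0.21² = 0.0036 + 0.0576 + 0.0225 + 0.1024 + 0.0004 + 0.0441 = 0.2306
Σp_2ᵢ² = 0.08² + 0.19² + 0.28² + 0.03² + 0.28² + 0.14² = 0.0064 + 0.0361 + 0.0784 + 0.0009 + 0.0784 + 0.0196 = 0.2198
O = 0.1370 / √(0.2306 × 0.2198) = 0.1370 / 0.22514 = 0.6085
O = 0.6085 < 0.7 → No.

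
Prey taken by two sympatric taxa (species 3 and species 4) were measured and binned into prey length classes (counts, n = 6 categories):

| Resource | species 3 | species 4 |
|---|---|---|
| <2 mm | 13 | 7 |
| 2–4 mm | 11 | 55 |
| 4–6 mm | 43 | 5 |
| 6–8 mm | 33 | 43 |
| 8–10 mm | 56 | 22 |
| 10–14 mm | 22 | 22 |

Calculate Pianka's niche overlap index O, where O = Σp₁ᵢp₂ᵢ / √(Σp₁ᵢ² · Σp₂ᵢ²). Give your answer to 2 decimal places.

0.64

Proportions for species 3 (n=178): 13/178=0.0730, 11/178=0.0618, 43/178=0.2416, 33/178=0.1854, 56/178=0.3146, 22/178=0.1236
Proportions for species 4 (n=154): 7/154=0.0455, 55/154=0.3571, 5/154=0.0325, 43/154=0.2792, 22/154=0.1429, 22/154=0.1429
Σ p₁ᵢp₂ᵢ = 0.003322 + 0.022069 + 0.007852 + 0.051764 + 0.044956 + 0.017662 = 0.147625
Σp_1ᵢ² = 0.0730² + 0.0618² + 0.2416² + 0.1854² + 0.3146² + 0.1236² = 0.005329 + 0.003819 + 0.058371 + 0.034373 + 0.098973 + 0.015277 = 0.216142
Σp_2ᵢ² = 0.0455² + 0.3571² + 0.0325² + 0.2792² + 0.1429² + 0.1429² = 0.002070 + 0.127520 + 0.001056 + 0.077953 + 0.020420 + 0.020420 = 0.249439
O = 0.147625 / √(0.216142 × 0.249439) = 0.147625 / 0.2321944 = 0.6358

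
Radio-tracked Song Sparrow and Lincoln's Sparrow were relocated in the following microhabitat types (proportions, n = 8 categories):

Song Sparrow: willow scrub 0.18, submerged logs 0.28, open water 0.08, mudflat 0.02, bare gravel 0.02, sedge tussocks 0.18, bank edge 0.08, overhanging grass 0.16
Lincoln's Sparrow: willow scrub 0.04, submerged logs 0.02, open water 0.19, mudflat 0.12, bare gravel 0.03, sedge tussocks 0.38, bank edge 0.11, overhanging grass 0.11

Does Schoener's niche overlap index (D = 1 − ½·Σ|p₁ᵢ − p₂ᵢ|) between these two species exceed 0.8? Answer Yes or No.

No

Σ|p₁ᵢ − p₂ᵢ| = 0.14 + 0.26 + 0.11 + 0.10 + 0.01 + 0.20 + 0.03 + 0.05 = 0.90
D = 1 − ½ × 0.90 = 1 − 0.450 = 0.5500
D = 0.5500 < 0.8 → No.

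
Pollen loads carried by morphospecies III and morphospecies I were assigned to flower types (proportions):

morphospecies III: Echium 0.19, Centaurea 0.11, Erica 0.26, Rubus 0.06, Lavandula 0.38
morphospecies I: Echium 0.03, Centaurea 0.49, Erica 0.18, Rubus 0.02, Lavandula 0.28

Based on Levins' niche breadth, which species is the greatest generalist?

Σp_IIIᵢ² = 0.19² + 0.11² + 0.26² + 0.06² + 0.38² = 0.0361 + 0.0121 + 0.0676 + 0.0036 + 0.1444 = 0.2638
B_III = 1 / 0.2638 = 3.7908
Σp_Iᵢ² = 0.03² + 0.49² + 0.18² + 0.02² + 0.28² = 0.0009 + 0.2401 + 0.0324 + 0.0004 + 0.0784 = 0.3522
B_I = 1 / 0.3522 = 2.8393
Highest B → broadest niche (most generalist): morphospecies III (B = 3.79).

morphospecies III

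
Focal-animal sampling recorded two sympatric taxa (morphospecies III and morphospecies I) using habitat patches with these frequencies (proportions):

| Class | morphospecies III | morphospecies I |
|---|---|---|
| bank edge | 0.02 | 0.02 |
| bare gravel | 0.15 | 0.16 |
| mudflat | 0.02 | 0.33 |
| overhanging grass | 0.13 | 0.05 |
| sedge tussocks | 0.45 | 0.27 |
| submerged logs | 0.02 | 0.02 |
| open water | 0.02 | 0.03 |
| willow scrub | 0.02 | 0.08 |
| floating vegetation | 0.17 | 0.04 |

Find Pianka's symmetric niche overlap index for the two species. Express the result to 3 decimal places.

Σ p₁ᵢp₂ᵢ = 0.0004 + 0.0240 + 0.0066 + 0.0065 + 0.1215 + 0.0004 + 0.0006 + 0.0016 + 0.0068 = 0.1684
Σp_1ᵢ² = 0.02² + 0.15² + 0.02² + 0.13² + 0.45² + 0.02² + 0.02² + 0.02² + 0.17² = 0.0004 + 0.0225 + 0.0004 + 0.0169 + 0.2025 + 0.0004 + 0.0004 + 0.0004 + 0.0289 = 0.2728
Σp_2ᵢ² = 0.02² + 0.16² + 0.33² + 0.05² + 0.27² + 0.02² + 0.03² + 0.08² + 0.04² = 0.0004 + 0.0256 + 0.1089 + 0.0025 + 0.0729 + 0.0004 + 0.0009 + 0.0064 + 0.0016 = 0.2196
O = 0.1684 / √(0.2728 × 0.2196) = 0.1684 / 0.244759 = 0.68802

0.688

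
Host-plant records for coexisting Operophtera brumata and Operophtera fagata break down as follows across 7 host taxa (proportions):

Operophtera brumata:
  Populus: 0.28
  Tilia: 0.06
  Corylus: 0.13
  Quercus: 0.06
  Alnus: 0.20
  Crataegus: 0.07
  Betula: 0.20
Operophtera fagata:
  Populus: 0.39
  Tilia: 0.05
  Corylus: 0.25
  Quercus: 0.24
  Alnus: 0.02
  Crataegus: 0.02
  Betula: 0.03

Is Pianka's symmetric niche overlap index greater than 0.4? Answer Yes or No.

Σ p₁ᵢp₂ᵢ = 0.1092 + 0.0030 + 0.0325 + 0.0144 + 0.0040 + 0.0014 + 0.0060 = 0.1705
Σp_1ᵢ² = 0.28² + 0.06² + 0.13² + 0.06² + 0.20² + 0.07² + 0.20² = 0.0784 + 0.0036 + 0.0169 + 0.0036 + 0.0400 + 0.0049 + 0.0400 = 0.1874
Σp_2ᵢ² = 0.39² + 0.05² + 0.25² + 0.24² + 0.02² + 0.02² + 0.03² = 0.1521 + 0.0025 + 0.0625 + 0.0576 + 0.0004 + 0.0004 + 0.0009 = 0.2764
O = 0.1705 / √(0.1874 × 0.2764) = 0.1705 / 0.22759 = 0.7492
O = 0.7492 > 0.4 → Yes.

Yes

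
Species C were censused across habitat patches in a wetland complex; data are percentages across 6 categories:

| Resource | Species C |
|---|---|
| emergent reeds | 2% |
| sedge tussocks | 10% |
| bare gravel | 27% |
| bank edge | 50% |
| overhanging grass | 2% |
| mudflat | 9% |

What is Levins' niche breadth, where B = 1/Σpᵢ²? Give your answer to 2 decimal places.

2.93

Convert percentages to proportions (divide by 100).
Σpᵢ² = 0.02² + 0.10² + 0.27² + 0.50² + 0.02² + 0.09² = 0.0004 + 0.0100 + 0.0729 + 0.2500 + 0.0004 + 0.0081 = 0.3418
B = 1 / 0.3418 = 2.9257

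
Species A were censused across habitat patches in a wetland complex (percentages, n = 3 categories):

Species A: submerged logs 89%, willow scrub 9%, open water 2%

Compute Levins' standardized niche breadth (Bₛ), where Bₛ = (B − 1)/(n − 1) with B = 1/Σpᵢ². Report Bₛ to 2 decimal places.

0.12

Convert percentages to proportions (divide by 100).
Σpᵢ² = 0.89² + 0.09² + 0.02² = 0.7921 + 0.0081 + 0.0004 = 0.8006
B = 1 / 0.8006 = 1.2491
Bₛ = (B − 1)/(n − 1) = (1.2491 − 1)/(3 − 1) = 0.2491/2 = 0.1246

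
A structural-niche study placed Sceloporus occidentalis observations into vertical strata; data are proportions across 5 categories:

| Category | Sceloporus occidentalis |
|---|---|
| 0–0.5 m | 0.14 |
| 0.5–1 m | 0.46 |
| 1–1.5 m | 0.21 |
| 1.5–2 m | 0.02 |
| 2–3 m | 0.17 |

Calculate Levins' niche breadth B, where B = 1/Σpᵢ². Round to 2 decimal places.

3.28

Σpᵢ² = 0.14² + 0.46² + 0.21² + 0.02² + 0.17² = 0.0196 + 0.2116 + 0.0441 + 0.0004 + 0.0289 = 0.3046
B = 1 / 0.3046 = 3.2830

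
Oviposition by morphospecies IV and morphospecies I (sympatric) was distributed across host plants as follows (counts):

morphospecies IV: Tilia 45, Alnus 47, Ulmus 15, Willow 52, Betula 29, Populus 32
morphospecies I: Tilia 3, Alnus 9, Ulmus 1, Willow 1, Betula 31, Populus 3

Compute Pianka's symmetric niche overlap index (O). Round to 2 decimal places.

Proportions for morphospecies IV (n=220): 45/220=0.2045, 47/220=0.2136, 15/220=0.0682, 52/220=0.2364, 29/220=0.1318, 32/220=0.1455
Proportions for morphospecies I (n=48): 3/48=0.0625, 9/48=0.1875, 1/48=0.0208, 1/48=0.0208, 31/48=0.6458, 3/48=0.0625
Σ p₁ᵢp₂ᵢ = 0.012781 + 0.040050 + 0.001419 + 0.004917 + 0.085116 + 0.009094 = 0.153377
Σp_1ᵢ² = 0.2045² + 0.2136² + 0.0682² + 0.2364² + 0.1318² + 0.1455² = 0.041820 + 0.045625 + 0.004651 + 0.055885 + 0.017371 + 0.021170 = 0.186522
Σp_2ᵢ² = 0.0625² + 0.1875² + 0.0208² + 0.0208² + 0.6458² + 0.0625² = 0.003906 + 0.035156 + 0.000433 + 0.000433 + 0.417058 + 0.003906 = 0.460892
O = 0.153377 / √(0.186522 × 0.460892) = 0.153377 / 0.2932004 = 0.5231

0.52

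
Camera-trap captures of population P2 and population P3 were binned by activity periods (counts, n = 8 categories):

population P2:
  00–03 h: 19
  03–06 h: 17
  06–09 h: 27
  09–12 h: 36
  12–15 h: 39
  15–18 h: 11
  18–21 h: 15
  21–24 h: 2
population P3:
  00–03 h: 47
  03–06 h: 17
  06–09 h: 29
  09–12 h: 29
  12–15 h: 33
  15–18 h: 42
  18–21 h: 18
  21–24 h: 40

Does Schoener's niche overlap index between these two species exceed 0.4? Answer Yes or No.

Yes

Proportions for population P2 (n=166): 19/166=0.1145, 17/166=0.1024, 27/166=0.1627, 36/166=0.2169, 39/166=0.2349, 11/166=0.0663, 15/166=0.0904, 2/166=0.0120
Proportions for population P3 (n=255): 47/255=0.1843, 17/255=0.0667, 29/255=0.1137, 29/255=0.1137, 33/255=0.1294, 42/255=0.1647, 18/255=0.0706, 40/255=0.1569
Σ|p₁ᵢ − p₂ᵢ| = 0.0698 + 0.0357 + 0.0490 + 0.1032 + 0.1055 + 0.0984 + 0.0198 + 0.1449 = 0.6263
D = 1 − ½ × 0.6263 = 1 − 0.31315 = 0.68685
D = 0.68685 > 0.4 → Yes.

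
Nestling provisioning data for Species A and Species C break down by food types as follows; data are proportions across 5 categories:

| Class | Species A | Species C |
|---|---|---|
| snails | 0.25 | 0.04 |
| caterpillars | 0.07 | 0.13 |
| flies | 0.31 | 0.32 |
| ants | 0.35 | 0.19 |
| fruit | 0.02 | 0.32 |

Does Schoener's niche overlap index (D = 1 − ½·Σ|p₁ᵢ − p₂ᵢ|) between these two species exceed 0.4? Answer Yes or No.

Σ|p₁ᵢ − p₂ᵢ| = 0.21 + 0.06 + 0.01 + 0.16 + 0.30 = 0.74
D = 1 − ½ × 0.74 = 1 − 0.370 = 0.6300
D = 0.6300 > 0.4 → Yes.

Yes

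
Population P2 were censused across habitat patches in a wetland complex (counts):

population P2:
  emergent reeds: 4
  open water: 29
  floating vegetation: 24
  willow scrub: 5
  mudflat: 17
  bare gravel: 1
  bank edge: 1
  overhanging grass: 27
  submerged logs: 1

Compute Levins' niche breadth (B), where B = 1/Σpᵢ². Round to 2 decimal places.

4.79

Proportions for population P2 (n=109): 4/109=0.0367, 29/109=0.2661, 24/109=0.2202, 5/109=0.0459, 17/109=0.1560, 1/109=0.0092, 1/109=0.0092, 27/109=0.2477, 1/109=0.0092
Σpᵢ² = 0.0367² + 0.2661² + 0.2202² + 0.0459² + 0.1560² + 0.0092² + 0.0092² + 0.2477² + 0.0092² = 0.001347 + 0.070809 + 0.048488 + 0.002107 + 0.024336 + 0.000085 + 0.000085 + 0.061355 + 0.000085 = 0.208697
B = 1 / 0.208697 = 4.7916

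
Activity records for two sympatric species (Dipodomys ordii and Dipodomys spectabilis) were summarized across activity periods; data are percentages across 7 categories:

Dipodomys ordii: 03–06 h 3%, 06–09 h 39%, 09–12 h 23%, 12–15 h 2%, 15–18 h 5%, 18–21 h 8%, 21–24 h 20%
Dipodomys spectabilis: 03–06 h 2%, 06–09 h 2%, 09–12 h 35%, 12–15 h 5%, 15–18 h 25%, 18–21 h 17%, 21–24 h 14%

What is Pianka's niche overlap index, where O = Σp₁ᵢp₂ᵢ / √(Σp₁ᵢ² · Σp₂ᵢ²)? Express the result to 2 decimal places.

Convert percentages to proportions (divide by 100).
Σ p₁ᵢp₂ᵢ = 0.0006 + 0.0078 + 0.0805 + 0.0010 + 0.0125 + 0.0136 + 0.0280 = 0.1440
Σp_1ᵢ² = 0.03² + 0.39² + 0.23² + 0.02² + 0.05² + 0.08² + 0.20² = 0.0009 + 0.1521 + 0.0529 + 0.0004 + 0.0025 + 0.0064 + 0.0400 = 0.2552
Σp_2ᵢ² = 0.02² + 0.02² + 0.35² + 0.05² + 0.25² + 0.17² + 0.14² = 0.0004 + 0.0004 + 0.1225 + 0.0025 + 0.0625 + 0.0289 + 0.0196 = 0.2368
O = 0.1440 / √(0.2552 × 0.2368) = 0.1440 / 0.24583 = 0.5858

0.59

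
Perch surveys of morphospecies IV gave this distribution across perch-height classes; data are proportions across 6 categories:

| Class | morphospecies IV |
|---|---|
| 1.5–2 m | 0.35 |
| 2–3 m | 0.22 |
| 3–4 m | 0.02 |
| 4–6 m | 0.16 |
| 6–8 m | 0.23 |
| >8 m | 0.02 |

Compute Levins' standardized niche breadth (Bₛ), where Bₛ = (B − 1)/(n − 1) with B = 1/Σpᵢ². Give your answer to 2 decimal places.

0.60

Σpᵢ² = 0.35² + 0.22² + 0.02² + 0.16² + 0.23² + 0.02² = 0.1225 + 0.0484 + 0.0004 + 0.0256 + 0.0529 + 0.0004 = 0.2502
B = 1 / 0.2502 = 3.9968
Bₛ = (B − 1)/(n − 1) = (3.9968 − 1)/(6 − 1) = 2.9968/5 = 0.5994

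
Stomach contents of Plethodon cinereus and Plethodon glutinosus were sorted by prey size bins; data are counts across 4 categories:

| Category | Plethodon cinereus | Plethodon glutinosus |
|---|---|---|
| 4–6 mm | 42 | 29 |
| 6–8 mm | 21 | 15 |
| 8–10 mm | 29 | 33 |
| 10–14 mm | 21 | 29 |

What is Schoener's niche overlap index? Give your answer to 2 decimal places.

Proportions for Plethodon cinereus (n=113): 42/113=0.3717, 21/113=0.1858, 29/113=0.2566, 21/113=0.1858
Proportions for Plethodon glutinosus (n=106): 29/106=0.2736, 15/106=0.1415, 33/106=0.3113, 29/106=0.2736
Σ|p₁ᵢ − p₂ᵢ| = 0.0981 + 0.0443 + 0.0547 + 0.0878 = 0.2849
D = 1 − ½ × 0.2849 = 1 − 0.14245 = 0.85755

0.86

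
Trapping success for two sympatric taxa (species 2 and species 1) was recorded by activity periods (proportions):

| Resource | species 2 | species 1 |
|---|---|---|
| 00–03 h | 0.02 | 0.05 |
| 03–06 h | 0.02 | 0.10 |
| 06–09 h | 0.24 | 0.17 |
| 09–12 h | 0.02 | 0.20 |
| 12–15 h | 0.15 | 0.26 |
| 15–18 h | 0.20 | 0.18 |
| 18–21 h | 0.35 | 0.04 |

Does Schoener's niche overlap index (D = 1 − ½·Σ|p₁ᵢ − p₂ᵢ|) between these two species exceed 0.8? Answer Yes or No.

No

Σ|p₁ᵢ − p₂ᵢ| = 0.03 + 0.08 + 0.07 + 0.18 + 0.11 + 0.02 + 0.31 = 0.80
D = 1 − ½ × 0.80 = 1 − 0.400 = 0.6000
D = 0.6000 < 0.8 → No.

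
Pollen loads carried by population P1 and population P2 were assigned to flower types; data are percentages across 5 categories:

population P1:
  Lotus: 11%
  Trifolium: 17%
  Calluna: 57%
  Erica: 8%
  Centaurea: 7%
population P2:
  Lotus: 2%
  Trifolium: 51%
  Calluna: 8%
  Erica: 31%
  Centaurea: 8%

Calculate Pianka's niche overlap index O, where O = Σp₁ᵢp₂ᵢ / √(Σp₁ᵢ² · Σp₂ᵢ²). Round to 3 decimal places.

Convert percentages to proportions (divide by 100).
Σ p₁ᵢp₂ᵢ = 0.0022 + 0.0867 + 0.0456 + 0.0248 + 0.0056 = 0.1649
Σp_1ᵢ² = 0.11² + 0.17² + 0.57² + 0.08² + 0.07² = 0.0121 + 0.0289 + 0.3249 + 0.0064 + 0.0049 = 0.3772
Σp_2ᵢ² = 0.02² + 0.51² + 0.08² + 0.31² + 0.08² = 0.0004 + 0.2601 + 0.0064 + 0.0961 + 0.0064 = 0.3694
O = 0.1649 / √(0.3772 × 0.3694) = 0.1649 / 0.373280 = 0.44176

0.442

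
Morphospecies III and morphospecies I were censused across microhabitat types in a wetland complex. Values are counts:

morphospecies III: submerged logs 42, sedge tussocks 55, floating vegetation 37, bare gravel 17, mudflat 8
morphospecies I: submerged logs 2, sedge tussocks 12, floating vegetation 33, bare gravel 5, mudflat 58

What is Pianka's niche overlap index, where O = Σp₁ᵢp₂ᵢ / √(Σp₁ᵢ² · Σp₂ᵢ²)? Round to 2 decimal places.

Proportions for morphospecies III (n=159): 42/159=0.2642, 55/159=0.3459, 37/159=0.2327, 17/159=0.1069, 8/159=0.0503
Proportions for morphospecies I (n=110): 2/110=0.0182, 12/110=0.1091, 33/110=0.3000, 5/110=0.0455, 58/110=0.5273
Σ p₁ᵢp₂ᵢ = 0.004808 + 0.037738 + 0.069810 + 0.004864 + 0.026523 = 0.143743
Σp_1ᵢ² = 0.2642² + 0.3459² + 0.2327² + 0.1069² + 0.0503² = 0.069802 + 0.119647 + 0.054149 + 0.011428 + 0.002530 = 0.257556
Σp_2ᵢ² = 0.0182² + 0.1091² + 0.3000² + 0.0455² + 0.5273² = 0.000331 + 0.011903 + 0.090000 + 0.002070 + 0.278045 = 0.382349
O = 0.143743 / √(0.257556 × 0.382349) = 0.143743 / 0.3138093 = 0.4581

0.46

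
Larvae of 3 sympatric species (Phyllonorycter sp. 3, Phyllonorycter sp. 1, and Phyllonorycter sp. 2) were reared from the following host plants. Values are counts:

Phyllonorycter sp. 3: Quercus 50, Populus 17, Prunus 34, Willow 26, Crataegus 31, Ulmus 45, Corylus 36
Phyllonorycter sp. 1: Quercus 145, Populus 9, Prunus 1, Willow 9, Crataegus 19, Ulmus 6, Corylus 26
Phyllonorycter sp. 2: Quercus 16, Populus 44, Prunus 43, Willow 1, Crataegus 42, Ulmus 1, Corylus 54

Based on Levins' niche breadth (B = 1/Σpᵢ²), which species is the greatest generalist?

Proportions for Phyllonorycter sp. 3 (n=239): 50/239=0.2092, 17/239=0.0711, 34/239=0.1423, 26/239=0.1088, 31/239=0.1297, 45/239=0.1883, 36/239=0.1506
Proportions for Phyllonorycter sp. 1 (n=215): 145/215=0.6744, 9/215=0.0419, 1/215=0.0047, 9/215=0.0419, 19/215=0.0884, 6/215=0.0279, 26/215=0.1209
Proportions for Phyllonorycter sp. 2 (n=201): 16/201=0.0796, 44/201=0.2189, 43/201=0.2139, 1/201=0.0050, 42/201=0.2090, 1/201=0.0050, 54/201=0.2687
Σp_3ᵢ² = 0.2092² + 0.0711² + 0.1423² + 0.1088² + 0.1297² + 0.1883² + 0.1506² = 0.043765 + 0.005055 + 0.020249 + 0.011837 + 0.016822 + 0.035457 + 0.022680 = 0.155865
B_3 = 1 / 0.155865 = 6.4158
Σp_1ᵢ² = 0.6744² + 0.0419² + 0.0047² + 0.0419² + 0.0884² + 0.0279² + 0.1209² = 0.454815 + 0.001756 + 0.000022 + 0.001756 + 0.007815 + 0.000778 + 0.014617 = 0.481559
B_1 = 1 / 0.481559 = 2.0766
Σp_2ᵢ² = 0.0796² + 0.2189² + 0.2139² + 0.0050² + 0.2090² + 0.0050² + 0.2687² = 0.006336 + 0.047917 + 0.045753 + 0.000025 + 0.043681 + 0.000025 + 0.072200 = 0.215937
B_2 = 1 / 0.215937 = 4.6310
Highest B → broadest niche (most generalist): Phyllonorycter sp. 3 (B = 6.42).

Phyllonorycter sp. 3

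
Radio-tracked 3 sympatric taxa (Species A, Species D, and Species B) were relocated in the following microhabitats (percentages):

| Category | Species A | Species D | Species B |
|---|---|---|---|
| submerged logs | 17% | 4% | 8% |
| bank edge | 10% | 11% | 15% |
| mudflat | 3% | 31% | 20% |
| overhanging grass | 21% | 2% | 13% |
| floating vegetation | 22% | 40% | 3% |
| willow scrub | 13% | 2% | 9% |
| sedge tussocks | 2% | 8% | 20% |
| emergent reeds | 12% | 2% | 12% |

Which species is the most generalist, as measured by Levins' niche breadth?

Convert percentages to proportions (divide by 100).
Σp_Aᵢ² = 0.17² + 0.10² + 0.03² + 0.21² + 0.22² + 0.13² + 0.02² + 0.12² = 0.0289 + 0.0100 + 0.0009 + 0.0441 + 0.0484 + 0.0169 + 0.0004 + 0.0144 = 0.1640
B_A = 1 / 0.1640 = 6.0976
Σp_Dᵢ² = 0.04² + 0.11² + 0.31² + 0.02² + 0.40² + 0.02² + 0.08² + 0.02² = 0.0016 + 0.0121 + 0.0961 + 0.0004 + 0.1600 + 0.0004 + 0.0064 + 0.0004 = 0.2774
B_D = 1 / 0.2774 = 3.6049
Σp_Bᵢ² = 0.08² + 0.15² + 0.20² + 0.13² + 0.03² + 0.09² + 0.20² + 0.12² = 0.0064 + 0.0225 + 0.0400 + 0.0169 + 0.0009 + 0.0081 + 0.0400 + 0.0144 = 0.1492
B_B = 1 / 0.1492 = 6.7024
Highest B → broadest niche (most generalist): Species B (B = 6.70).

Species B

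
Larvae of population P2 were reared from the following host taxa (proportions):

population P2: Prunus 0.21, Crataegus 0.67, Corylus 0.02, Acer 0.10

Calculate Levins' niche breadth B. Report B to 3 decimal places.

1.986

Σpᵢ² = 0.21² + 0.67² + 0.02² + 0.10² = 0.0441 + 0.4489 + 0.0004 + 0.0100 = 0.5034
B = 1 / 0.5034 = 1.98649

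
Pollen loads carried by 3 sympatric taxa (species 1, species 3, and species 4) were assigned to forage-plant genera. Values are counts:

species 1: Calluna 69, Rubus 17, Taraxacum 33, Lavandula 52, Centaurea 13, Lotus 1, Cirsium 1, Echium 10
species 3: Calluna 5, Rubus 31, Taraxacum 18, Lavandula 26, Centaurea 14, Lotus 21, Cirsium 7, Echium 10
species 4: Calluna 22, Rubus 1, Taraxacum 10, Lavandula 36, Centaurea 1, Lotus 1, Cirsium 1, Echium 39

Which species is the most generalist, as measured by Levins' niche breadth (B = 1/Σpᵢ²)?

Proportions for species 1 (n=196): 69/196=0.3520, 17/196=0.0867, 33/196=0.1684, 52/196=0.2653, 13/196=0.0663, 1/196=0.0051, 1/196=0.0051, 10/196=0.0510
Proportions for species 3 (n=132): 5/132=0.0379, 31/132=0.2348, 18/132=0.1364, 26/132=0.1970, 14/132=0.1061, 21/132=0.1591, 7/132=0.0530, 10/132=0.0758
Proportions for species 4 (n=111): 22/111=0.1982, 1/111=0.0090, 10/111=0.0901, 36/111=0.3243, 1/111=0.0090, 1/111=0.0090, 1/111=0.0090, 39/111=0.3514
Σp_1ᵢ² = 0.3520² + 0.0867² + 0.1684² + 0.2653² + 0.0663² + 0.0051² + 0.0051² + 0.0510² = 0.123904 + 0.007517 + 0.028359 + 0.070384 + 0.004396 + 0.000026 + 0.000026 + 0.002601 = 0.237213
B_1 = 1 / 0.237213 = 4.2156
Σp_3ᵢ² = 0.0379² + 0.2348² + 0.1364² + 0.1970² + 0.1061² + 0.1591² + 0.0530² + 0.0758² = 0.001436 + 0.055131 + 0.018605 + 0.038809 + 0.011257 + 0.025313 + 0.002809 + 0.005746 = 0.159106
B_3 = 1 / 0.159106 = 6.2851
Σp_4ᵢ² = 0.1982² + 0.0090² + 0.0901² + 0.3243² + 0.0090² + 0.0090² + 0.0090² + 0.3514² = 0.039283 + 0.000081 + 0.008118 + 0.105170 + 0.000081 + 0.000081 + 0.000081 + 0.123482 = 0.276377
B_4 = 1 / 0.276377 = 3.6182
Highest B → broadest niche (most generalist): species 3 (B = 6.29).

species 3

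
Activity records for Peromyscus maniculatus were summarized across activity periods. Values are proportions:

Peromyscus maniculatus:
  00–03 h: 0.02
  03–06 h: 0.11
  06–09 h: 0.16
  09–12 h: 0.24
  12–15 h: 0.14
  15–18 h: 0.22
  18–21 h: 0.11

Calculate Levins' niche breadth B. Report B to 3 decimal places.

5.688

Σpᵢ² = 0.02² + 0.11² + 0.16² + 0.24² + 0.14² + 0.22² + 0.11² = 0.0004 + 0.0121 + 0.0256 + 0.0576 + 0.0196 + 0.0484 + 0.0121 = 0.1758
B = 1 / 0.1758 = 5.68828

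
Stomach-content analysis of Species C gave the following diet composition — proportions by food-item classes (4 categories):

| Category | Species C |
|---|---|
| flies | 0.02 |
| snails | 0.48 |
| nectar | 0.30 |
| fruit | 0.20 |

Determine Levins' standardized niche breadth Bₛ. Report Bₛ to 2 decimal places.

0.59

Σpᵢ² = 0.02² + 0.48² + 0.30² + 0.20² = 0.0004 + 0.2304 + 0.0900 + 0.0400 = 0.3608
B = 1 / 0.3608 = 2.7716
Bₛ = (B − 1)/(n − 1) = (2.7716 − 1)/(4 − 1) = 1.7716/3 = 0.5905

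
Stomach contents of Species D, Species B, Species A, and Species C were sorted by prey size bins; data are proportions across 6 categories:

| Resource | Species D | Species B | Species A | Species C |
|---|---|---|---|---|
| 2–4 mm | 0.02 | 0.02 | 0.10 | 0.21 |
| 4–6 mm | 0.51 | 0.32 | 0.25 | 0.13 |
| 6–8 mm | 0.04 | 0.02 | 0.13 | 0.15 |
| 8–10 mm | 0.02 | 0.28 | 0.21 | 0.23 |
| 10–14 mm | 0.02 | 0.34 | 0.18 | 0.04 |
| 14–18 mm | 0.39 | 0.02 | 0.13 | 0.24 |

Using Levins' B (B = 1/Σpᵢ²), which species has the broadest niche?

Species A

Σp_Dᵢ² = 0.02² + 0.51² + 0.04² + 0.02² + 0.02² + 0.39² = 0.0004 + 0.2601 + 0.0016 + 0.0004 + 0.0004 + 0.1521 = 0.4150
B_D = 1 / 0.4150 = 2.4096
Σp_Bᵢ² = 0.02² + 0.32² + 0.02² + 0.28² + 0.34² + 0.02² = 0.0004 + 0.1024 + 0.0004 + 0.0784 + 0.1156 + 0.0004 = 0.2976
B_B = 1 / 0.2976 = 3.3602
Σp_Aᵢ² = 0.10² + 0.25² + 0.13² + 0.21² + 0.18² + 0.13² = 0.0100 + 0.0625 + 0.0169 + 0.0441 + 0.0324 + 0.0169 = 0.1828
B_A = 1 / 0.1828 = 5.4705
Σp_Cᵢ² = 0.21² + 0.13² + 0.15² + 0.23² + 0.04² + 0.24² = 0.0441 + 0.0169 + 0.0225 + 0.0529 + 0.0016 + 0.0576 = 0.1956
B_C = 1 / 0.1956 = 5.1125
Highest B → broadest niche (most generalist): Species A (B = 5.47).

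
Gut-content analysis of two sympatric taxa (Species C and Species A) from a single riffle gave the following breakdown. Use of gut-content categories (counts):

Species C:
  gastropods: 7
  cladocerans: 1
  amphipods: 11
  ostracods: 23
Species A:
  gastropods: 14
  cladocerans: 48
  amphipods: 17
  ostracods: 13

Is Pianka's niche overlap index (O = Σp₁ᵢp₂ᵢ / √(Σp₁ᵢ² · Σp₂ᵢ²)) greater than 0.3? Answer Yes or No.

Yes

Proportions for Species C (n=42): 7/42=0.1667, 1/42=0.0238, 11/42=0.2619, 23/42=0.5476
Proportions for Species A (n=92): 14/92=0.1522, 48/92=0.5217, 17/92=0.1848, 13/92=0.1413
Σ p₁ᵢp₂ᵢ = 0.025372 + 0.012416 + 0.048399 + 0.077376 = 0.163563
Σp_1ᵢ² = 0.1667² + 0.0238² + 0.2619² + 0.5476² = 0.027789 + 0.000566 + 0.068592 + 0.299866 = 0.396813
Σp_2ᵢ² = 0.1522² + 0.5217² + 0.1848² + 0.1413² = 0.023165 + 0.272171 + 0.034151 + 0.019966 = 0.349453
O = 0.163563 / √(0.396813 × 0.349453) = 0.163563 / 0.3723808 = 0.4392
O = 0.4392 > 0.3 → Yes.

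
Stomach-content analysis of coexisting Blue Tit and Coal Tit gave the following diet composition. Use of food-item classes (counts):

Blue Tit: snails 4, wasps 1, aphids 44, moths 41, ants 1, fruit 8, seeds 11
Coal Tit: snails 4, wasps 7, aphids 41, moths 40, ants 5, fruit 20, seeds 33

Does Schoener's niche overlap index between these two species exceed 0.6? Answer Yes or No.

Proportions for Blue Tit (n=110): 4/110=0.0364, 1/110=0.0091, 44/110=0.4000, 41/110=0.3727, 1/110=0.0091, 8/110=0.0727, 11/110=0.1000
Proportions for Coal Tit (n=150): 4/150=0.0267, 7/150=0.0467, 41/150=0.2733, 40/150=0.2667, 5/150=0.0333, 20/150=0.1333, 33/150=0.2200
Σ|p₁ᵢ − p₂ᵢ| = 0.0097 + 0.0376 + 0.1267 + 0.1060 + 0.0242 + 0.0606 + 0.1200 = 0.4848
D = 1 − ½ × 0.4848 = 1 − 0.24240 = 0.75760
D = 0.75760 > 0.6 → Yes.

Yes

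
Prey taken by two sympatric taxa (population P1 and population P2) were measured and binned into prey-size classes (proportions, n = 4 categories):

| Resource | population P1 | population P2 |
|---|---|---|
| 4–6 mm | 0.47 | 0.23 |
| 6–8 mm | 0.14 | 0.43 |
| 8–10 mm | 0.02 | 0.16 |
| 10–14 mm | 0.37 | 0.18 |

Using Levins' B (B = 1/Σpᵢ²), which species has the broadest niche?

Σp_P1ᵢ² = 0.47² + 0.14² + 0.02² + 0.37² = 0.2209 + 0.0196 + 0.0004 + 0.1369 = 0.3778
B_P1 = 1 / 0.3778 = 2.6469
Σp_P2ᵢ² = 0.23² + 0.43² + 0.16² + 0.18² = 0.0529 + 0.1849 + 0.0256 + 0.0324 = 0.2958
B_P2 = 1 / 0.2958 = 3.3807
Highest B → broadest niche (most generalist): population P2 (B = 3.38).

population P2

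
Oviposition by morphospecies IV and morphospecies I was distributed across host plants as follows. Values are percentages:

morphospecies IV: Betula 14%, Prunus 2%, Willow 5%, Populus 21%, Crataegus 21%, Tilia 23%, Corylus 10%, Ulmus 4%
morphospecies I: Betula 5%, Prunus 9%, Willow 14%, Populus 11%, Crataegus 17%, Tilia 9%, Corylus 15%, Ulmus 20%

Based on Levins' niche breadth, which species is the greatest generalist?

morphospecies I

Convert percentages to proportions (divide by 100).
Σp_IVᵢ² = 0.14² + 0.02² + 0.05² + 0.21² + 0.21² + 0.23² + 0.10² + 0.04² = 0.0196 + 0.0004 + 0.0025 + 0.0441 + 0.0441 + 0.0529 + 0.0100 + 0.0016 = 0.1752
B_IV = 1 / 0.1752 = 5.7078
Σp_Iᵢ² = 0.05² + 0.09² + 0.14² + 0.11² + 0.17² + 0.09² + 0.15² + 0.20² = 0.0025 + 0.0081 + 0.0196 + 0.0121 + 0.0289 + 0.0081 + 0.0225 + 0.0400 = 0.1418
B_I = 1 / 0.1418 = 7.0522
Highest B → broadest niche (most generalist): morphospecies I (B = 7.05).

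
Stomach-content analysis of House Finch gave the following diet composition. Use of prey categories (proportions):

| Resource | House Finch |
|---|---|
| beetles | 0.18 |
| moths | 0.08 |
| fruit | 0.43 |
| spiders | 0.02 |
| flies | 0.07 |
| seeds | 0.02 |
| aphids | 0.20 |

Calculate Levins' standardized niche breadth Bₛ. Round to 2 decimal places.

0.45

Σpᵢ² = 0.18² + 0.08² + 0.43² + 0.02² + 0.07² + 0.02² + 0.20² = 0.0324 + 0.0064 + 0.1849 + 0.0004 + 0.0049 + 0.0004 + 0.0400 = 0.2694
B = 1 / 0.2694 = 3.7120
Bₛ = (B − 1)/(n − 1) = (3.7120 − 1)/(7 − 1) = 2.7120/6 = 0.4520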